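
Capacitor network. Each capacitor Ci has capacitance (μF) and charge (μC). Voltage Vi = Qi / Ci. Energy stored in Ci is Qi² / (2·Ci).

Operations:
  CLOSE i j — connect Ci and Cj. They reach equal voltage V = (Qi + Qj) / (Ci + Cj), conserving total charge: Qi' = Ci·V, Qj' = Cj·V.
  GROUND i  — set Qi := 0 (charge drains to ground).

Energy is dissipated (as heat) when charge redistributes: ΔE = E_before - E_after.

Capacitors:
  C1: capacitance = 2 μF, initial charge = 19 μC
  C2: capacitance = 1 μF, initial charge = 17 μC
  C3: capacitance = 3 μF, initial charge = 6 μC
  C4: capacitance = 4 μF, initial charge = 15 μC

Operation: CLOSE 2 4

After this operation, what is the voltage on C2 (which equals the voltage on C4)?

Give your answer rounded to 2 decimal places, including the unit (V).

Answer: 6.40 V

Derivation:
Initial: C1(2μF, Q=19μC, V=9.50V), C2(1μF, Q=17μC, V=17.00V), C3(3μF, Q=6μC, V=2.00V), C4(4μF, Q=15μC, V=3.75V)
Op 1: CLOSE 2-4: Q_total=32.00, C_total=5.00, V=6.40; Q2=6.40, Q4=25.60; dissipated=70.225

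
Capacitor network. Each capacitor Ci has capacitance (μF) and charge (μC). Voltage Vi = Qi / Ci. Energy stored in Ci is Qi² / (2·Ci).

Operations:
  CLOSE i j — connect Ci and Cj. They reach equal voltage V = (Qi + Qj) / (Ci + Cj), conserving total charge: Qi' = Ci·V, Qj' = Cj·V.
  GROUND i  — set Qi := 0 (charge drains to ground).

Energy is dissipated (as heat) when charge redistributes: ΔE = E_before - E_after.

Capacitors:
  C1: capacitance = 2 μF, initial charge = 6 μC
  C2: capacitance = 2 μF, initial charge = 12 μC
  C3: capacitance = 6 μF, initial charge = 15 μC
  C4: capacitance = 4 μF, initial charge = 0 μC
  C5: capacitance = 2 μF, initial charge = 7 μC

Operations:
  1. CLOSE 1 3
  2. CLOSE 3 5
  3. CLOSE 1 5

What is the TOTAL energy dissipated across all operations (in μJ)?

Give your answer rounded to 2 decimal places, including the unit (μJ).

Initial: C1(2μF, Q=6μC, V=3.00V), C2(2μF, Q=12μC, V=6.00V), C3(6μF, Q=15μC, V=2.50V), C4(4μF, Q=0μC, V=0.00V), C5(2μF, Q=7μC, V=3.50V)
Op 1: CLOSE 1-3: Q_total=21.00, C_total=8.00, V=2.62; Q1=5.25, Q3=15.75; dissipated=0.188
Op 2: CLOSE 3-5: Q_total=22.75, C_total=8.00, V=2.84; Q3=17.06, Q5=5.69; dissipated=0.574
Op 3: CLOSE 1-5: Q_total=10.94, C_total=4.00, V=2.73; Q1=5.47, Q5=5.47; dissipated=0.024
Total dissipated: 0.786 μJ

Answer: 0.79 μJ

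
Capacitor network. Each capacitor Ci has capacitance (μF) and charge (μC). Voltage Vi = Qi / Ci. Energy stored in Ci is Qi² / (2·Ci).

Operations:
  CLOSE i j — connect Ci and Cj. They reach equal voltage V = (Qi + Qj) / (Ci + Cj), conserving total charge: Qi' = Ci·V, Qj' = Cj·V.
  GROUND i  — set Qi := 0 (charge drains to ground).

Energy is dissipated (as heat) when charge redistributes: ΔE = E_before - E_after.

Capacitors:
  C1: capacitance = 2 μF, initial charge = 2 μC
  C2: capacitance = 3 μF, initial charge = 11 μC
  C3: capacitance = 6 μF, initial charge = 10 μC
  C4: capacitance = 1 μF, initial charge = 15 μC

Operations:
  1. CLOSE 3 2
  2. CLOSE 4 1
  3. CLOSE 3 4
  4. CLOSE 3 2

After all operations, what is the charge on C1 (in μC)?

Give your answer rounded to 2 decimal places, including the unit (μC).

Initial: C1(2μF, Q=2μC, V=1.00V), C2(3μF, Q=11μC, V=3.67V), C3(6μF, Q=10μC, V=1.67V), C4(1μF, Q=15μC, V=15.00V)
Op 1: CLOSE 3-2: Q_total=21.00, C_total=9.00, V=2.33; Q3=14.00, Q2=7.00; dissipated=4.000
Op 2: CLOSE 4-1: Q_total=17.00, C_total=3.00, V=5.67; Q4=5.67, Q1=11.33; dissipated=65.333
Op 3: CLOSE 3-4: Q_total=19.67, C_total=7.00, V=2.81; Q3=16.86, Q4=2.81; dissipated=4.762
Op 4: CLOSE 3-2: Q_total=23.86, C_total=9.00, V=2.65; Q3=15.90, Q2=7.95; dissipated=0.227
Final charges: Q1=11.33, Q2=7.95, Q3=15.90, Q4=2.81

Answer: 11.33 μC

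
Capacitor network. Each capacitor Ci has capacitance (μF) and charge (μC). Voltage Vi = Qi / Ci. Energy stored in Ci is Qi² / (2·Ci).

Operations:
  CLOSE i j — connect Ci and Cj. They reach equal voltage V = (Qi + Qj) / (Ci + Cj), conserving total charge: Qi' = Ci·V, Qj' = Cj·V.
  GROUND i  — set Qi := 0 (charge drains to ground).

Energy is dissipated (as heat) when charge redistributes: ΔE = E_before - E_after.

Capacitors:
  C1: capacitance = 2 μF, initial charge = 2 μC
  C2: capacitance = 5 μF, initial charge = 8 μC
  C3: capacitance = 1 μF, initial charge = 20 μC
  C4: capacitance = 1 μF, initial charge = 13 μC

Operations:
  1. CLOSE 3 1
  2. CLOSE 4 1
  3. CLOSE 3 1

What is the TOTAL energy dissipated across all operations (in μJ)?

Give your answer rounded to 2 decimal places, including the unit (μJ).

Answer: 132.23 μJ

Derivation:
Initial: C1(2μF, Q=2μC, V=1.00V), C2(5μF, Q=8μC, V=1.60V), C3(1μF, Q=20μC, V=20.00V), C4(1μF, Q=13μC, V=13.00V)
Op 1: CLOSE 3-1: Q_total=22.00, C_total=3.00, V=7.33; Q3=7.33, Q1=14.67; dissipated=120.333
Op 2: CLOSE 4-1: Q_total=27.67, C_total=3.00, V=9.22; Q4=9.22, Q1=18.44; dissipated=10.704
Op 3: CLOSE 3-1: Q_total=25.78, C_total=3.00, V=8.59; Q3=8.59, Q1=17.19; dissipated=1.189
Total dissipated: 132.226 μJ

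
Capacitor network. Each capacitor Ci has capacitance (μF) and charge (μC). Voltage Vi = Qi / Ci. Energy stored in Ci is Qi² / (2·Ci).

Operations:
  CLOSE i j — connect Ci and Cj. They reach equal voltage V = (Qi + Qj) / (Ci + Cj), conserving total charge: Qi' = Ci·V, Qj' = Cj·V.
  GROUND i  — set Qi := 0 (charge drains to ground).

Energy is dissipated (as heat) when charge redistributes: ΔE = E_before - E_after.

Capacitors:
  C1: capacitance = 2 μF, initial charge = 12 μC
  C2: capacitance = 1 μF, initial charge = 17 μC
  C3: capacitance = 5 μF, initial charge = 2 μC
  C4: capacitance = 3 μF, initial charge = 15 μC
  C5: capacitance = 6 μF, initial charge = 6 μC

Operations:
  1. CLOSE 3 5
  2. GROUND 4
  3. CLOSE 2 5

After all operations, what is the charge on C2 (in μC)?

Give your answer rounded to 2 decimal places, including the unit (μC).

Initial: C1(2μF, Q=12μC, V=6.00V), C2(1μF, Q=17μC, V=17.00V), C3(5μF, Q=2μC, V=0.40V), C4(3μF, Q=15μC, V=5.00V), C5(6μF, Q=6μC, V=1.00V)
Op 1: CLOSE 3-5: Q_total=8.00, C_total=11.00, V=0.73; Q3=3.64, Q5=4.36; dissipated=0.491
Op 2: GROUND 4: Q4=0; energy lost=37.500
Op 3: CLOSE 2-5: Q_total=21.36, C_total=7.00, V=3.05; Q2=3.05, Q5=18.31; dissipated=113.486
Final charges: Q1=12.00, Q2=3.05, Q3=3.64, Q4=0.00, Q5=18.31

Answer: 3.05 μC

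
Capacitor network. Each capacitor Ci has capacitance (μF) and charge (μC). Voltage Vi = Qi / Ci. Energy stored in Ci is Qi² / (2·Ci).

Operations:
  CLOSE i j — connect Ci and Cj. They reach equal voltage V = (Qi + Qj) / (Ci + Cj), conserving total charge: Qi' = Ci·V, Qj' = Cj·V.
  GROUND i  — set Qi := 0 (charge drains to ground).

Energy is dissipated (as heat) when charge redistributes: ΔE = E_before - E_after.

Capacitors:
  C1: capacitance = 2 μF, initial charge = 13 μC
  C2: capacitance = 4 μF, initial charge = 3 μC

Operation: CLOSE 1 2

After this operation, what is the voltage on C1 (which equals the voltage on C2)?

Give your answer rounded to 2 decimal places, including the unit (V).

Answer: 2.67 V

Derivation:
Initial: C1(2μF, Q=13μC, V=6.50V), C2(4μF, Q=3μC, V=0.75V)
Op 1: CLOSE 1-2: Q_total=16.00, C_total=6.00, V=2.67; Q1=5.33, Q2=10.67; dissipated=22.042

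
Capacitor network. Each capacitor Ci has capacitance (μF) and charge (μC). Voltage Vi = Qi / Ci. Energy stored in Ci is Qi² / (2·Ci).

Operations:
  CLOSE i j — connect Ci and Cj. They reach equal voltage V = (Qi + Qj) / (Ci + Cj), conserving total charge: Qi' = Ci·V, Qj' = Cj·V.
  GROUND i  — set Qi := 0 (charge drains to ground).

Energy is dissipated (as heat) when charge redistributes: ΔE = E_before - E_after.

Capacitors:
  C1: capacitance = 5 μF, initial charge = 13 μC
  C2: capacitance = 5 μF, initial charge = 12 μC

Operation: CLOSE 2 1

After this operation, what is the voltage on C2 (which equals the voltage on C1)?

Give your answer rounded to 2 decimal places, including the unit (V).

Initial: C1(5μF, Q=13μC, V=2.60V), C2(5μF, Q=12μC, V=2.40V)
Op 1: CLOSE 2-1: Q_total=25.00, C_total=10.00, V=2.50; Q2=12.50, Q1=12.50; dissipated=0.050

Answer: 2.50 V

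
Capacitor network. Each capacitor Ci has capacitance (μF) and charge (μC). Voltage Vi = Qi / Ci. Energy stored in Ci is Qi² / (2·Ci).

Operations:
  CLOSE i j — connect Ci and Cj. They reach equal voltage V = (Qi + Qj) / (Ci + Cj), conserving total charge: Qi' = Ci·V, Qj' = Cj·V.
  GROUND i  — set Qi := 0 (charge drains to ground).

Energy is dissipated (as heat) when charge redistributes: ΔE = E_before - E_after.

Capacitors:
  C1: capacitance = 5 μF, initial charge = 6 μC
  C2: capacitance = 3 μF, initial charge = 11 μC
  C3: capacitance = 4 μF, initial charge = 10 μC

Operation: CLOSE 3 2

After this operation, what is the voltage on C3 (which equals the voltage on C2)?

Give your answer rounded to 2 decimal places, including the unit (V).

Initial: C1(5μF, Q=6μC, V=1.20V), C2(3μF, Q=11μC, V=3.67V), C3(4μF, Q=10μC, V=2.50V)
Op 1: CLOSE 3-2: Q_total=21.00, C_total=7.00, V=3.00; Q3=12.00, Q2=9.00; dissipated=1.167

Answer: 3.00 V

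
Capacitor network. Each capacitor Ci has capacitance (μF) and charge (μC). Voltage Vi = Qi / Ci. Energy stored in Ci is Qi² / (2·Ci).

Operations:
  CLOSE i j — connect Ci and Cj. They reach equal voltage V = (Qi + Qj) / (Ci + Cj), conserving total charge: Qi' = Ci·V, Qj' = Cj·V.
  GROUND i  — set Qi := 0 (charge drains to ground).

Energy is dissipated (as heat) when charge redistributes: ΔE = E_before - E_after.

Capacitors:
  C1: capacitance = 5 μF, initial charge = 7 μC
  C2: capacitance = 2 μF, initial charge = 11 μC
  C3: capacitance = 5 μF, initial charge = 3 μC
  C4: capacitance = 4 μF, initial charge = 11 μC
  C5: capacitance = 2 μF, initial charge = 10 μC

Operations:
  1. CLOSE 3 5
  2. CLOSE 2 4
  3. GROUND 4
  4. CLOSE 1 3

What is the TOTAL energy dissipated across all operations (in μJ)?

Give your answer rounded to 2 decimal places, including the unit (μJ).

Answer: 46.02 μJ

Derivation:
Initial: C1(5μF, Q=7μC, V=1.40V), C2(2μF, Q=11μC, V=5.50V), C3(5μF, Q=3μC, V=0.60V), C4(4μF, Q=11μC, V=2.75V), C5(2μF, Q=10μC, V=5.00V)
Op 1: CLOSE 3-5: Q_total=13.00, C_total=7.00, V=1.86; Q3=9.29, Q5=3.71; dissipated=13.829
Op 2: CLOSE 2-4: Q_total=22.00, C_total=6.00, V=3.67; Q2=7.33, Q4=14.67; dissipated=5.042
Op 3: GROUND 4: Q4=0; energy lost=26.889
Op 4: CLOSE 1-3: Q_total=16.29, C_total=10.00, V=1.63; Q1=8.14, Q3=8.14; dissipated=0.261
Total dissipated: 46.020 μJ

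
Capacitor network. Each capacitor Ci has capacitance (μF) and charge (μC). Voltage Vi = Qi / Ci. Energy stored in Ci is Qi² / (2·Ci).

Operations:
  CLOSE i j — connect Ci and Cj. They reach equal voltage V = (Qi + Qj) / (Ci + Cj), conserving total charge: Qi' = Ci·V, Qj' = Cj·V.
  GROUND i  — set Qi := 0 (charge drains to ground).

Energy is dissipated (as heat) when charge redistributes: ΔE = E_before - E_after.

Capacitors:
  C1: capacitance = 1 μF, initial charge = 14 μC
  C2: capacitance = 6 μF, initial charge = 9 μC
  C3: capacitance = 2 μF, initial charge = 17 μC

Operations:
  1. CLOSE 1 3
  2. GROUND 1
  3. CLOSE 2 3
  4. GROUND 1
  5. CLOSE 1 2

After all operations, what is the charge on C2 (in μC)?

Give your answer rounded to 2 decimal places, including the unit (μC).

Answer: 19.07 μC

Derivation:
Initial: C1(1μF, Q=14μC, V=14.00V), C2(6μF, Q=9μC, V=1.50V), C3(2μF, Q=17μC, V=8.50V)
Op 1: CLOSE 1-3: Q_total=31.00, C_total=3.00, V=10.33; Q1=10.33, Q3=20.67; dissipated=10.083
Op 2: GROUND 1: Q1=0; energy lost=53.389
Op 3: CLOSE 2-3: Q_total=29.67, C_total=8.00, V=3.71; Q2=22.25, Q3=7.42; dissipated=58.521
Op 4: GROUND 1: Q1=0; energy lost=0.000
Op 5: CLOSE 1-2: Q_total=22.25, C_total=7.00, V=3.18; Q1=3.18, Q2=19.07; dissipated=5.894
Final charges: Q1=3.18, Q2=19.07, Q3=7.42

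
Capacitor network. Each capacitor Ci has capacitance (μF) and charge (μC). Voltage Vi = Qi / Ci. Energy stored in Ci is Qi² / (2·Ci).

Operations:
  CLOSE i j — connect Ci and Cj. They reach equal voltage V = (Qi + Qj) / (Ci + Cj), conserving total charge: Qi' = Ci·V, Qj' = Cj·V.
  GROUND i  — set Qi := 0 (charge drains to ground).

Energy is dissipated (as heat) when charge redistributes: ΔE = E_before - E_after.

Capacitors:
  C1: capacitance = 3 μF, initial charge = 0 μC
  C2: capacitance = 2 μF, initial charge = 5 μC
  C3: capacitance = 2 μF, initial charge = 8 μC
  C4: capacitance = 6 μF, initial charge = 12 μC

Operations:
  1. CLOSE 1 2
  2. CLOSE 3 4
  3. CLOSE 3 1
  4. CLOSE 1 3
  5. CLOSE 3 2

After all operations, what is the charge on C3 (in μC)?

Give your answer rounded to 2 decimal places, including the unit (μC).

Initial: C1(3μF, Q=0μC, V=0.00V), C2(2μF, Q=5μC, V=2.50V), C3(2μF, Q=8μC, V=4.00V), C4(6μF, Q=12μC, V=2.00V)
Op 1: CLOSE 1-2: Q_total=5.00, C_total=5.00, V=1.00; Q1=3.00, Q2=2.00; dissipated=3.750
Op 2: CLOSE 3-4: Q_total=20.00, C_total=8.00, V=2.50; Q3=5.00, Q4=15.00; dissipated=3.000
Op 3: CLOSE 3-1: Q_total=8.00, C_total=5.00, V=1.60; Q3=3.20, Q1=4.80; dissipated=1.350
Op 4: CLOSE 1-3: Q_total=8.00, C_total=5.00, V=1.60; Q1=4.80, Q3=3.20; dissipated=0.000
Op 5: CLOSE 3-2: Q_total=5.20, C_total=4.00, V=1.30; Q3=2.60, Q2=2.60; dissipated=0.180
Final charges: Q1=4.80, Q2=2.60, Q3=2.60, Q4=15.00

Answer: 2.60 μC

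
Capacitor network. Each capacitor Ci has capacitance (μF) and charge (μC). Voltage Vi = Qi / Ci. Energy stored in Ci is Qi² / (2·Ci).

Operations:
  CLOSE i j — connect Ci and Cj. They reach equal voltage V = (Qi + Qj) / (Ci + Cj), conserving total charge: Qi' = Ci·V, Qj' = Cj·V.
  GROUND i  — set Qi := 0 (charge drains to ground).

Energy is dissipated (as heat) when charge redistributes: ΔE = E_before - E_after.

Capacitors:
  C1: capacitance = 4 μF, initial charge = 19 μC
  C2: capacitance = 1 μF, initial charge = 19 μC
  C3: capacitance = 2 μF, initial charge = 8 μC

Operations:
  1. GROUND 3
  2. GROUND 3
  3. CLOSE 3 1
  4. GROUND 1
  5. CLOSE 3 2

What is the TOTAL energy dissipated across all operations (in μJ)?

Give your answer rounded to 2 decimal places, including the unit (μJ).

Answer: 134.66 μJ

Derivation:
Initial: C1(4μF, Q=19μC, V=4.75V), C2(1μF, Q=19μC, V=19.00V), C3(2μF, Q=8μC, V=4.00V)
Op 1: GROUND 3: Q3=0; energy lost=16.000
Op 2: GROUND 3: Q3=0; energy lost=0.000
Op 3: CLOSE 3-1: Q_total=19.00, C_total=6.00, V=3.17; Q3=6.33, Q1=12.67; dissipated=15.042
Op 4: GROUND 1: Q1=0; energy lost=20.056
Op 5: CLOSE 3-2: Q_total=25.33, C_total=3.00, V=8.44; Q3=16.89, Q2=8.44; dissipated=83.565
Total dissipated: 134.662 μJ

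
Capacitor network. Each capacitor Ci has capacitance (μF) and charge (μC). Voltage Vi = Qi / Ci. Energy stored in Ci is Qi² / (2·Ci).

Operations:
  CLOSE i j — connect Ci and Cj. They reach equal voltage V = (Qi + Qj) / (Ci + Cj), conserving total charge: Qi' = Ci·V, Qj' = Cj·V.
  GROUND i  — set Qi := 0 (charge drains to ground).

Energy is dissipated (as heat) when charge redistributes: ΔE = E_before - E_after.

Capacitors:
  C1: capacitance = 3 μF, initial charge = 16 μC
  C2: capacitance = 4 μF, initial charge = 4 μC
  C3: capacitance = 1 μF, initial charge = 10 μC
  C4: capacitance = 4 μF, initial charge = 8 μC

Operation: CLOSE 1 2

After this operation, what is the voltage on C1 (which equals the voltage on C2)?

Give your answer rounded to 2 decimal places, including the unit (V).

Initial: C1(3μF, Q=16μC, V=5.33V), C2(4μF, Q=4μC, V=1.00V), C3(1μF, Q=10μC, V=10.00V), C4(4μF, Q=8μC, V=2.00V)
Op 1: CLOSE 1-2: Q_total=20.00, C_total=7.00, V=2.86; Q1=8.57, Q2=11.43; dissipated=16.095

Answer: 2.86 V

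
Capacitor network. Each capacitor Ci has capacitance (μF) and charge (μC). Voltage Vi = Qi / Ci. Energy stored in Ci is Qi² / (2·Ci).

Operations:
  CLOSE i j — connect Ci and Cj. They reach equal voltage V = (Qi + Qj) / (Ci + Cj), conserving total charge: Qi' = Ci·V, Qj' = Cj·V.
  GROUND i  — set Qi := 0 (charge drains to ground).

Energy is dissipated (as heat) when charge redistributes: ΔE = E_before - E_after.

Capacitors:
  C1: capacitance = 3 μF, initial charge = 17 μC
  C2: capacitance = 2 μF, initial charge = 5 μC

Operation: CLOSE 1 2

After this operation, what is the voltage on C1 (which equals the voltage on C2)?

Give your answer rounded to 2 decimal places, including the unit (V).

Answer: 4.40 V

Derivation:
Initial: C1(3μF, Q=17μC, V=5.67V), C2(2μF, Q=5μC, V=2.50V)
Op 1: CLOSE 1-2: Q_total=22.00, C_total=5.00, V=4.40; Q1=13.20, Q2=8.80; dissipated=6.017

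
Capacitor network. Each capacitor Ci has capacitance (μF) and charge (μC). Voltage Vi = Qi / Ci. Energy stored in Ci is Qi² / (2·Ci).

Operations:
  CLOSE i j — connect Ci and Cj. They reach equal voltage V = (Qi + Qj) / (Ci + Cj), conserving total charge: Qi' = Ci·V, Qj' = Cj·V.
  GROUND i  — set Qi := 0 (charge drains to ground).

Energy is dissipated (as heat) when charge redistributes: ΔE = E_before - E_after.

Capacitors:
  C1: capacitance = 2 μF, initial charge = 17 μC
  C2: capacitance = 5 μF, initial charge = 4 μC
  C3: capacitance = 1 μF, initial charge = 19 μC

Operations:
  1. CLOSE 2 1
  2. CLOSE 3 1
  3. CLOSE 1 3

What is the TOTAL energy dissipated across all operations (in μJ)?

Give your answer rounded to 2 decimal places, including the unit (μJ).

Initial: C1(2μF, Q=17μC, V=8.50V), C2(5μF, Q=4μC, V=0.80V), C3(1μF, Q=19μC, V=19.00V)
Op 1: CLOSE 2-1: Q_total=21.00, C_total=7.00, V=3.00; Q2=15.00, Q1=6.00; dissipated=42.350
Op 2: CLOSE 3-1: Q_total=25.00, C_total=3.00, V=8.33; Q3=8.33, Q1=16.67; dissipated=85.333
Op 3: CLOSE 1-3: Q_total=25.00, C_total=3.00, V=8.33; Q1=16.67, Q3=8.33; dissipated=0.000
Total dissipated: 127.683 μJ

Answer: 127.68 μJ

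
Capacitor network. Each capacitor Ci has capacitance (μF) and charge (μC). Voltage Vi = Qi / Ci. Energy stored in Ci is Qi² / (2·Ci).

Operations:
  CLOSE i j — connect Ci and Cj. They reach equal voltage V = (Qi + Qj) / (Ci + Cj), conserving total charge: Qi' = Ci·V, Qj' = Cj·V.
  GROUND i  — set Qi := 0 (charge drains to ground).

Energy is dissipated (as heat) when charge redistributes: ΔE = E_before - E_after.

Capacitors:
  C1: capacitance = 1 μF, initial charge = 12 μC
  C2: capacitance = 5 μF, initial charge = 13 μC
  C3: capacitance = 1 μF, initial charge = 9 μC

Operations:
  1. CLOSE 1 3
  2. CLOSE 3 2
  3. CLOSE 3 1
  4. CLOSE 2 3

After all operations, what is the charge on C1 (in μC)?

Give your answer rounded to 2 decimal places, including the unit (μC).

Answer: 7.21 μC

Derivation:
Initial: C1(1μF, Q=12μC, V=12.00V), C2(5μF, Q=13μC, V=2.60V), C3(1μF, Q=9μC, V=9.00V)
Op 1: CLOSE 1-3: Q_total=21.00, C_total=2.00, V=10.50; Q1=10.50, Q3=10.50; dissipated=2.250
Op 2: CLOSE 3-2: Q_total=23.50, C_total=6.00, V=3.92; Q3=3.92, Q2=19.58; dissipated=26.004
Op 3: CLOSE 3-1: Q_total=14.42, C_total=2.00, V=7.21; Q3=7.21, Q1=7.21; dissipated=10.835
Op 4: CLOSE 2-3: Q_total=26.79, C_total=6.00, V=4.47; Q2=22.33, Q3=4.47; dissipated=4.515
Final charges: Q1=7.21, Q2=22.33, Q3=4.47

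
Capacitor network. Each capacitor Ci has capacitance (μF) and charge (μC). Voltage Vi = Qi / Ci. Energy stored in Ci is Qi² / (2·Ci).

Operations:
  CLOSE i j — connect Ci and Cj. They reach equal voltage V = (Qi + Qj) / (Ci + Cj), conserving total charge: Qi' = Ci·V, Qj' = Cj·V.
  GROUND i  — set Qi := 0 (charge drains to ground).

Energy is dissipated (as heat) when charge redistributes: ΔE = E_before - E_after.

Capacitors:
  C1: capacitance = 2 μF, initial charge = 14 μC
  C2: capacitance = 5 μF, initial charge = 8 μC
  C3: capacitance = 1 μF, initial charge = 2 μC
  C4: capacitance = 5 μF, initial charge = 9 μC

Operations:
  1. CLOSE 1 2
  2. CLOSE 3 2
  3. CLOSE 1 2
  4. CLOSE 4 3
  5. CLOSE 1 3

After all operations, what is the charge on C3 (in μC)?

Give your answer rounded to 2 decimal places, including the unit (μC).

Initial: C1(2μF, Q=14μC, V=7.00V), C2(5μF, Q=8μC, V=1.60V), C3(1μF, Q=2μC, V=2.00V), C4(5μF, Q=9μC, V=1.80V)
Op 1: CLOSE 1-2: Q_total=22.00, C_total=7.00, V=3.14; Q1=6.29, Q2=15.71; dissipated=20.829
Op 2: CLOSE 3-2: Q_total=17.71, C_total=6.00, V=2.95; Q3=2.95, Q2=14.76; dissipated=0.544
Op 3: CLOSE 1-2: Q_total=21.05, C_total=7.00, V=3.01; Q1=6.01, Q2=15.03; dissipated=0.026
Op 4: CLOSE 4-3: Q_total=11.95, C_total=6.00, V=1.99; Q4=9.96, Q3=1.99; dissipated=0.553
Op 5: CLOSE 1-3: Q_total=8.01, C_total=3.00, V=2.67; Q1=5.34, Q3=2.67; dissipated=0.343
Final charges: Q1=5.34, Q2=15.03, Q3=2.67, Q4=9.96

Answer: 2.67 μC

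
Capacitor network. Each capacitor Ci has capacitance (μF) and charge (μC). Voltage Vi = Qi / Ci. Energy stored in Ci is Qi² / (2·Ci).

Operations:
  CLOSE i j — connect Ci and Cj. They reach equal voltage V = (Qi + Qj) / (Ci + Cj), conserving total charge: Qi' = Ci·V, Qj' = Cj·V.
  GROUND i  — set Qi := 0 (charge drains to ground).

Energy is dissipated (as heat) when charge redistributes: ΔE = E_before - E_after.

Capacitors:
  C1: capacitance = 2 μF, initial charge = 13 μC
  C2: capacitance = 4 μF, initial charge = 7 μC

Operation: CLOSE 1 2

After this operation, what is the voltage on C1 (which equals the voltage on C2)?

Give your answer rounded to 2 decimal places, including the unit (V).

Answer: 3.33 V

Derivation:
Initial: C1(2μF, Q=13μC, V=6.50V), C2(4μF, Q=7μC, V=1.75V)
Op 1: CLOSE 1-2: Q_total=20.00, C_total=6.00, V=3.33; Q1=6.67, Q2=13.33; dissipated=15.042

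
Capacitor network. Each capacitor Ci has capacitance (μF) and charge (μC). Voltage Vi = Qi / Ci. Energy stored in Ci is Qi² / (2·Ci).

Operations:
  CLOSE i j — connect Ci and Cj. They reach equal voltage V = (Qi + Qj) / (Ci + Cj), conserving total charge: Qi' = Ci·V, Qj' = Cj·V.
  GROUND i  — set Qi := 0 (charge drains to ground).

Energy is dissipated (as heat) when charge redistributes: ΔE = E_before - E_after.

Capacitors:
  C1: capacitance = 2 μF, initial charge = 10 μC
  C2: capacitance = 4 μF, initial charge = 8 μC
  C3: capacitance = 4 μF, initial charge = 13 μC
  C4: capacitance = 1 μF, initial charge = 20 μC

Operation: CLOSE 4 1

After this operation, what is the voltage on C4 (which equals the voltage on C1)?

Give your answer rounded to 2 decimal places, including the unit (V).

Answer: 10.00 V

Derivation:
Initial: C1(2μF, Q=10μC, V=5.00V), C2(4μF, Q=8μC, V=2.00V), C3(4μF, Q=13μC, V=3.25V), C4(1μF, Q=20μC, V=20.00V)
Op 1: CLOSE 4-1: Q_total=30.00, C_total=3.00, V=10.00; Q4=10.00, Q1=20.00; dissipated=75.000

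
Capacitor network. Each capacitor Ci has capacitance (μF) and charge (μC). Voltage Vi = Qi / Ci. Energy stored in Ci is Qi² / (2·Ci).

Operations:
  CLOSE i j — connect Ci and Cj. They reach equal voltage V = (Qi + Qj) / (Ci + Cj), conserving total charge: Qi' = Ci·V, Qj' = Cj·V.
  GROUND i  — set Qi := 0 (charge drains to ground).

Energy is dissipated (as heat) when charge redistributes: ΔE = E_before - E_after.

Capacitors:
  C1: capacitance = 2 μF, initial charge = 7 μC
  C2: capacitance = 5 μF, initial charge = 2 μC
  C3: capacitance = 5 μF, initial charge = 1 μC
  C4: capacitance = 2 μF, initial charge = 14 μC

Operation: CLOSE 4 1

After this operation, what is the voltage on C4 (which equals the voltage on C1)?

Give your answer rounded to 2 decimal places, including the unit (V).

Answer: 5.25 V

Derivation:
Initial: C1(2μF, Q=7μC, V=3.50V), C2(5μF, Q=2μC, V=0.40V), C3(5μF, Q=1μC, V=0.20V), C4(2μF, Q=14μC, V=7.00V)
Op 1: CLOSE 4-1: Q_total=21.00, C_total=4.00, V=5.25; Q4=10.50, Q1=10.50; dissipated=6.125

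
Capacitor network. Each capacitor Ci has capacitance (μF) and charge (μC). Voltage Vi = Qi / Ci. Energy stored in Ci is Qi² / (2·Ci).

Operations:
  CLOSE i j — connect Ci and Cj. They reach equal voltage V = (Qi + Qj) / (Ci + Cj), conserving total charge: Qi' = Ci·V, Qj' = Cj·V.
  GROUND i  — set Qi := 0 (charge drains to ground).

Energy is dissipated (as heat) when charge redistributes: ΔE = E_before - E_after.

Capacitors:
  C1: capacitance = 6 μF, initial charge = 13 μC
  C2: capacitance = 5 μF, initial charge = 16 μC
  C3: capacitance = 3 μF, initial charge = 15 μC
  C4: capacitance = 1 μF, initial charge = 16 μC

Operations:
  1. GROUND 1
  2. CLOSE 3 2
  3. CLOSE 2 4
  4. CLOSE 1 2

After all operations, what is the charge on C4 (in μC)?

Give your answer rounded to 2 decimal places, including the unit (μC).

Answer: 5.90 μC

Derivation:
Initial: C1(6μF, Q=13μC, V=2.17V), C2(5μF, Q=16μC, V=3.20V), C3(3μF, Q=15μC, V=5.00V), C4(1μF, Q=16μC, V=16.00V)
Op 1: GROUND 1: Q1=0; energy lost=14.083
Op 2: CLOSE 3-2: Q_total=31.00, C_total=8.00, V=3.88; Q3=11.62, Q2=19.38; dissipated=3.038
Op 3: CLOSE 2-4: Q_total=35.38, C_total=6.00, V=5.90; Q2=29.48, Q4=5.90; dissipated=61.257
Op 4: CLOSE 1-2: Q_total=29.48, C_total=11.00, V=2.68; Q1=16.08, Q2=13.40; dissipated=47.401
Final charges: Q1=16.08, Q2=13.40, Q3=11.62, Q4=5.90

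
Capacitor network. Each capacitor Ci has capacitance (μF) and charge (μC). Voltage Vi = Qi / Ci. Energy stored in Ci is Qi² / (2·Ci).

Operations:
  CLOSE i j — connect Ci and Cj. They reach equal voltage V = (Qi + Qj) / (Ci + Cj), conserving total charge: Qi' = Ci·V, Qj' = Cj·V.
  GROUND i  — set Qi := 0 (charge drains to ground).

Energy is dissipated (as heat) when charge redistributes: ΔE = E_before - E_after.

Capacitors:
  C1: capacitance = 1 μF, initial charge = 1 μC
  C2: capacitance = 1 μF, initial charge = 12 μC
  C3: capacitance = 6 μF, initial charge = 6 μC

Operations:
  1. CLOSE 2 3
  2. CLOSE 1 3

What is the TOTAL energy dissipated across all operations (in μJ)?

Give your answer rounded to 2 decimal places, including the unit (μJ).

Initial: C1(1μF, Q=1μC, V=1.00V), C2(1μF, Q=12μC, V=12.00V), C3(6μF, Q=6μC, V=1.00V)
Op 1: CLOSE 2-3: Q_total=18.00, C_total=7.00, V=2.57; Q2=2.57, Q3=15.43; dissipated=51.857
Op 2: CLOSE 1-3: Q_total=16.43, C_total=7.00, V=2.35; Q1=2.35, Q3=14.08; dissipated=1.058
Total dissipated: 52.915 μJ

Answer: 52.92 μJ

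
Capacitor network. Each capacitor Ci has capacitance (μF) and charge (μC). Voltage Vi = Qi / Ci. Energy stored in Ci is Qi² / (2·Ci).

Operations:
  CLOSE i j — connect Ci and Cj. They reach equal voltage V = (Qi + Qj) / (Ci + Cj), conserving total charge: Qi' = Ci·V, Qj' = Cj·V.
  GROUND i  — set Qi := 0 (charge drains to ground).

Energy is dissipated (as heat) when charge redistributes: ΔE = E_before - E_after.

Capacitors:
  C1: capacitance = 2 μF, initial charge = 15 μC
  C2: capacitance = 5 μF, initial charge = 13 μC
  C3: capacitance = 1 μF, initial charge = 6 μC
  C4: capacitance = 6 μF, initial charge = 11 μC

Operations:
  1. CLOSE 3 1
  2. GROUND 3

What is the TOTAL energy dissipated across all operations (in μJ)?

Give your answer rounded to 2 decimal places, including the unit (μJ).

Answer: 25.25 μJ

Derivation:
Initial: C1(2μF, Q=15μC, V=7.50V), C2(5μF, Q=13μC, V=2.60V), C3(1μF, Q=6μC, V=6.00V), C4(6μF, Q=11μC, V=1.83V)
Op 1: CLOSE 3-1: Q_total=21.00, C_total=3.00, V=7.00; Q3=7.00, Q1=14.00; dissipated=0.750
Op 2: GROUND 3: Q3=0; energy lost=24.500
Total dissipated: 25.250 μJ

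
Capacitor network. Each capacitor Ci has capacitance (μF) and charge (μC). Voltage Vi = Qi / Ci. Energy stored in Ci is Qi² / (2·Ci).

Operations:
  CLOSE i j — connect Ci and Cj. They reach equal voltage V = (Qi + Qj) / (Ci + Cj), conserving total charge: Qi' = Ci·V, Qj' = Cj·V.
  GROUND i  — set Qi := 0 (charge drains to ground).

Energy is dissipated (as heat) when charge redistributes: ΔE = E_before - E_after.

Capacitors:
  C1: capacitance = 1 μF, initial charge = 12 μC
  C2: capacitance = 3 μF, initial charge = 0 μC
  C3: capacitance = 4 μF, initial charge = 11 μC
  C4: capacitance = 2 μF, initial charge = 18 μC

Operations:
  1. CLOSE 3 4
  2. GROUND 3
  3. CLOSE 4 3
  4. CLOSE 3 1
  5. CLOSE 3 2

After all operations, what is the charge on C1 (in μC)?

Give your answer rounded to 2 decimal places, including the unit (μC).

Initial: C1(1μF, Q=12μC, V=12.00V), C2(3μF, Q=0μC, V=0.00V), C3(4μF, Q=11μC, V=2.75V), C4(2μF, Q=18μC, V=9.00V)
Op 1: CLOSE 3-4: Q_total=29.00, C_total=6.00, V=4.83; Q3=19.33, Q4=9.67; dissipated=26.042
Op 2: GROUND 3: Q3=0; energy lost=46.722
Op 3: CLOSE 4-3: Q_total=9.67, C_total=6.00, V=1.61; Q4=3.22, Q3=6.44; dissipated=15.574
Op 4: CLOSE 3-1: Q_total=18.44, C_total=5.00, V=3.69; Q3=14.76, Q1=3.69; dissipated=43.172
Op 5: CLOSE 3-2: Q_total=14.76, C_total=7.00, V=2.11; Q3=8.43, Q2=6.32; dissipated=11.664
Final charges: Q1=3.69, Q2=6.32, Q3=8.43, Q4=3.22

Answer: 3.69 μC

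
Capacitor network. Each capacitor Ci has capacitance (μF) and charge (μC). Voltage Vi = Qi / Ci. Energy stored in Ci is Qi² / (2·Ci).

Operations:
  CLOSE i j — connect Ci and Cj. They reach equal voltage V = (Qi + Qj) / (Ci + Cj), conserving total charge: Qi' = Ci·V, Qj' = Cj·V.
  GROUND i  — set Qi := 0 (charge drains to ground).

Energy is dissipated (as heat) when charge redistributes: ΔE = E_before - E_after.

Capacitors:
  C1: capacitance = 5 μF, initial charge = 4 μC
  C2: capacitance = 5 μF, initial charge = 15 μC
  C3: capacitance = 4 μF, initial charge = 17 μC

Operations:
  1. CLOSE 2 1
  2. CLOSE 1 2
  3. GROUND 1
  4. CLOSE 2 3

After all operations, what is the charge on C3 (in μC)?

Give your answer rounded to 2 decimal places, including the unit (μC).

Initial: C1(5μF, Q=4μC, V=0.80V), C2(5μF, Q=15μC, V=3.00V), C3(4μF, Q=17μC, V=4.25V)
Op 1: CLOSE 2-1: Q_total=19.00, C_total=10.00, V=1.90; Q2=9.50, Q1=9.50; dissipated=6.050
Op 2: CLOSE 1-2: Q_total=19.00, C_total=10.00, V=1.90; Q1=9.50, Q2=9.50; dissipated=0.000
Op 3: GROUND 1: Q1=0; energy lost=9.025
Op 4: CLOSE 2-3: Q_total=26.50, C_total=9.00, V=2.94; Q2=14.72, Q3=11.78; dissipated=6.136
Final charges: Q1=0.00, Q2=14.72, Q3=11.78

Answer: 11.78 μC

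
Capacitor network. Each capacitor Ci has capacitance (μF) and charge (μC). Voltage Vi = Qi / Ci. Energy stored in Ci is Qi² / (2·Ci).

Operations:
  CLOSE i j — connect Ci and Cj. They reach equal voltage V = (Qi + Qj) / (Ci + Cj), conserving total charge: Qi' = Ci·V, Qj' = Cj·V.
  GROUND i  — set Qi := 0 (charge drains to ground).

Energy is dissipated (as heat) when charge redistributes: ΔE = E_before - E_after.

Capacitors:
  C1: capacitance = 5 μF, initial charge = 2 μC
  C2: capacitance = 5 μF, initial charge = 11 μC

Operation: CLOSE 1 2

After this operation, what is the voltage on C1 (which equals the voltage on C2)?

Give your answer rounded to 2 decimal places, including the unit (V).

Answer: 1.30 V

Derivation:
Initial: C1(5μF, Q=2μC, V=0.40V), C2(5μF, Q=11μC, V=2.20V)
Op 1: CLOSE 1-2: Q_total=13.00, C_total=10.00, V=1.30; Q1=6.50, Q2=6.50; dissipated=4.050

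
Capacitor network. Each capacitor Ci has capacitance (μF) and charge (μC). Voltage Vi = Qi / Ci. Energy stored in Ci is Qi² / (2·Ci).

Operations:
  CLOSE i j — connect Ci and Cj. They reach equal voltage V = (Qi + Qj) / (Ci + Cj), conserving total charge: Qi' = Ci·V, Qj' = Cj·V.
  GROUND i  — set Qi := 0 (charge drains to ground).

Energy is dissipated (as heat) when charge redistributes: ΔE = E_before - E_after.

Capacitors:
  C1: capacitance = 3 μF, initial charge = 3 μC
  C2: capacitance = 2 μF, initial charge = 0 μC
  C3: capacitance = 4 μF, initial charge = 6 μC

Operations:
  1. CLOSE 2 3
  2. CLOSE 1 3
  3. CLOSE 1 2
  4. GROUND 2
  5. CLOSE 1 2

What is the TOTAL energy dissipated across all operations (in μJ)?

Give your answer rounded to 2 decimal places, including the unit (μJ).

Answer: 3.10 μJ

Derivation:
Initial: C1(3μF, Q=3μC, V=1.00V), C2(2μF, Q=0μC, V=0.00V), C3(4μF, Q=6μC, V=1.50V)
Op 1: CLOSE 2-3: Q_total=6.00, C_total=6.00, V=1.00; Q2=2.00, Q3=4.00; dissipated=1.500
Op 2: CLOSE 1-3: Q_total=7.00, C_total=7.00, V=1.00; Q1=3.00, Q3=4.00; dissipated=0.000
Op 3: CLOSE 1-2: Q_total=5.00, C_total=5.00, V=1.00; Q1=3.00, Q2=2.00; dissipated=0.000
Op 4: GROUND 2: Q2=0; energy lost=1.000
Op 5: CLOSE 1-2: Q_total=3.00, C_total=5.00, V=0.60; Q1=1.80, Q2=1.20; dissipated=0.600
Total dissipated: 3.100 μJ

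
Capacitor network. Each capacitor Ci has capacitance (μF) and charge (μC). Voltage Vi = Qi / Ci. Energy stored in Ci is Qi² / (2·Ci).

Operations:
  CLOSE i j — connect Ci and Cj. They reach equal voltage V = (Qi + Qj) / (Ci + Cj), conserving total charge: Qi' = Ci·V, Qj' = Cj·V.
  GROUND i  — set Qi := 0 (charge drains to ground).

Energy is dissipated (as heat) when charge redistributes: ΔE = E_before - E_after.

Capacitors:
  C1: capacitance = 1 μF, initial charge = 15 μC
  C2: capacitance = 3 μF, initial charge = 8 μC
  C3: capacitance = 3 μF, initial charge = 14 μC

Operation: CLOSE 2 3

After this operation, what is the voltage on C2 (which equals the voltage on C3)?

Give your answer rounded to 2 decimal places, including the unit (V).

Initial: C1(1μF, Q=15μC, V=15.00V), C2(3μF, Q=8μC, V=2.67V), C3(3μF, Q=14μC, V=4.67V)
Op 1: CLOSE 2-3: Q_total=22.00, C_total=6.00, V=3.67; Q2=11.00, Q3=11.00; dissipated=3.000

Answer: 3.67 V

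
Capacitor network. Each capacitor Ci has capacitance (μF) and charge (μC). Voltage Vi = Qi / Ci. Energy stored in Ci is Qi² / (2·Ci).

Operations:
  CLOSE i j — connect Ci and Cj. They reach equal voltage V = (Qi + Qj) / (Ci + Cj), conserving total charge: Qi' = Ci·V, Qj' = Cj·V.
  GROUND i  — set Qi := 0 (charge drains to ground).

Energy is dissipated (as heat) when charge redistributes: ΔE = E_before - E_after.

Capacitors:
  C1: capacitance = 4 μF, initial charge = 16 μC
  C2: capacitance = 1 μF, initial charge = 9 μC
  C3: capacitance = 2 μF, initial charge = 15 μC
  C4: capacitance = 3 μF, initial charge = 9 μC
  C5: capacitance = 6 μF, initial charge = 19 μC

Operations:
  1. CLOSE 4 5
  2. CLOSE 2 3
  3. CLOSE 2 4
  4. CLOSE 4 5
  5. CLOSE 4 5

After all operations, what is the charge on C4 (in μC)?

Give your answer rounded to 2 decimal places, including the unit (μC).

Answer: 10.56 μC

Derivation:
Initial: C1(4μF, Q=16μC, V=4.00V), C2(1μF, Q=9μC, V=9.00V), C3(2μF, Q=15μC, V=7.50V), C4(3μF, Q=9μC, V=3.00V), C5(6μF, Q=19μC, V=3.17V)
Op 1: CLOSE 4-5: Q_total=28.00, C_total=9.00, V=3.11; Q4=9.33, Q5=18.67; dissipated=0.028
Op 2: CLOSE 2-3: Q_total=24.00, C_total=3.00, V=8.00; Q2=8.00, Q3=16.00; dissipated=0.750
Op 3: CLOSE 2-4: Q_total=17.33, C_total=4.00, V=4.33; Q2=4.33, Q4=13.00; dissipated=8.963
Op 4: CLOSE 4-5: Q_total=31.67, C_total=9.00, V=3.52; Q4=10.56, Q5=21.11; dissipated=1.494
Op 5: CLOSE 4-5: Q_total=31.67, C_total=9.00, V=3.52; Q4=10.56, Q5=21.11; dissipated=0.000
Final charges: Q1=16.00, Q2=4.33, Q3=16.00, Q4=10.56, Q5=21.11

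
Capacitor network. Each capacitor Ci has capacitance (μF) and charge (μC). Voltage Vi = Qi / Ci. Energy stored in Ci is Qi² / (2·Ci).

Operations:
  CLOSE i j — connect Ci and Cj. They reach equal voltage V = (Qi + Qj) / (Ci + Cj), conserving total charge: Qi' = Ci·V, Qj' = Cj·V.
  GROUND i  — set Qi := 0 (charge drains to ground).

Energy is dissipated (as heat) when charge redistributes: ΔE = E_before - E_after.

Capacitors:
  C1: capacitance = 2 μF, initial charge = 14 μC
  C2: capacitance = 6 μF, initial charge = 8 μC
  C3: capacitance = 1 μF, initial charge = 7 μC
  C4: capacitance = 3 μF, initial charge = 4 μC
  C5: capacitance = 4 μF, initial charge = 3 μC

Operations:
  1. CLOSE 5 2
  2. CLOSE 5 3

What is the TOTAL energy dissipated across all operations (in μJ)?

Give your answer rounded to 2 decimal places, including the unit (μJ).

Initial: C1(2μF, Q=14μC, V=7.00V), C2(6μF, Q=8μC, V=1.33V), C3(1μF, Q=7μC, V=7.00V), C4(3μF, Q=4μC, V=1.33V), C5(4μF, Q=3μC, V=0.75V)
Op 1: CLOSE 5-2: Q_total=11.00, C_total=10.00, V=1.10; Q5=4.40, Q2=6.60; dissipated=0.408
Op 2: CLOSE 5-3: Q_total=11.40, C_total=5.00, V=2.28; Q5=9.12, Q3=2.28; dissipated=13.924
Total dissipated: 14.332 μJ

Answer: 14.33 μJ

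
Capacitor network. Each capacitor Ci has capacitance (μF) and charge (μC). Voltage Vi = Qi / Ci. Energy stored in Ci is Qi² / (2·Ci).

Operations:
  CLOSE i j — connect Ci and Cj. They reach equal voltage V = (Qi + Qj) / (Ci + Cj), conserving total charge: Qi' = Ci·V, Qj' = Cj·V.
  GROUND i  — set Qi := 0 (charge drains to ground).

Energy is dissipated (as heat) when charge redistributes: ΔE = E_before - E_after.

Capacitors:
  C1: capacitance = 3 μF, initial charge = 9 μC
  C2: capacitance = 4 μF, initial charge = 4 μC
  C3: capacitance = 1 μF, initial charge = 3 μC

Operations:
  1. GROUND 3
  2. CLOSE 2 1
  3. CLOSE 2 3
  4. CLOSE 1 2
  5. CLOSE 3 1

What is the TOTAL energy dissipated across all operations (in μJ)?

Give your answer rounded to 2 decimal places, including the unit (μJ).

Initial: C1(3μF, Q=9μC, V=3.00V), C2(4μF, Q=4μC, V=1.00V), C3(1μF, Q=3μC, V=3.00V)
Op 1: GROUND 3: Q3=0; energy lost=4.500
Op 2: CLOSE 2-1: Q_total=13.00, C_total=7.00, V=1.86; Q2=7.43, Q1=5.57; dissipated=3.429
Op 3: CLOSE 2-3: Q_total=7.43, C_total=5.00, V=1.49; Q2=5.94, Q3=1.49; dissipated=1.380
Op 4: CLOSE 1-2: Q_total=11.51, C_total=7.00, V=1.64; Q1=4.93, Q2=6.58; dissipated=0.118
Op 5: CLOSE 3-1: Q_total=6.42, C_total=4.00, V=1.61; Q3=1.61, Q1=4.82; dissipated=0.010
Total dissipated: 9.436 μJ

Answer: 9.44 μJ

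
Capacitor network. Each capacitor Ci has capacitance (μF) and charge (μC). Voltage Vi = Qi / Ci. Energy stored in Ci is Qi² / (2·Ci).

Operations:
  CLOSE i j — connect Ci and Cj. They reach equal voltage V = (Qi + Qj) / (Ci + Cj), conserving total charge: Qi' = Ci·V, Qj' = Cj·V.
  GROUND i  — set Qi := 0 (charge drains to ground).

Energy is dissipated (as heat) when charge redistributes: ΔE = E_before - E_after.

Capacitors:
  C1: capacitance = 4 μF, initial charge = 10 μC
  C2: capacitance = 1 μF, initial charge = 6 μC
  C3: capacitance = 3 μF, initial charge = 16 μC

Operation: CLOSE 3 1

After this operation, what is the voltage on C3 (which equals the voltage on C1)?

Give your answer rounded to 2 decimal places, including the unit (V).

Answer: 3.71 V

Derivation:
Initial: C1(4μF, Q=10μC, V=2.50V), C2(1μF, Q=6μC, V=6.00V), C3(3μF, Q=16μC, V=5.33V)
Op 1: CLOSE 3-1: Q_total=26.00, C_total=7.00, V=3.71; Q3=11.14, Q1=14.86; dissipated=6.881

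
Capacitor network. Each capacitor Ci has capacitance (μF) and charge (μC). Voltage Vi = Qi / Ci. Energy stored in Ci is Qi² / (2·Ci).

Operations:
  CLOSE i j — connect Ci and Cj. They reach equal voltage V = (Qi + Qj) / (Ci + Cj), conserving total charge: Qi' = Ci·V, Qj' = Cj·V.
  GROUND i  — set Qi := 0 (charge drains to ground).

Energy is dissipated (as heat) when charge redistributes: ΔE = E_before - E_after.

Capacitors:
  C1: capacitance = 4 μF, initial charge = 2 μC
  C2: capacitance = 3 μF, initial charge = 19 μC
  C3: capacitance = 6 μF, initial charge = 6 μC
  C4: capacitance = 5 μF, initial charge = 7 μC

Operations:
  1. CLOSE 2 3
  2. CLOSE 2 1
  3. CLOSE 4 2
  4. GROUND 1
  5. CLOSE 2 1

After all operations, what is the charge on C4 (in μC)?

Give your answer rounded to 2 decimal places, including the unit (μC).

Initial: C1(4μF, Q=2μC, V=0.50V), C2(3μF, Q=19μC, V=6.33V), C3(6μF, Q=6μC, V=1.00V), C4(5μF, Q=7μC, V=1.40V)
Op 1: CLOSE 2-3: Q_total=25.00, C_total=9.00, V=2.78; Q2=8.33, Q3=16.67; dissipated=28.444
Op 2: CLOSE 2-1: Q_total=10.33, C_total=7.00, V=1.48; Q2=4.43, Q1=5.90; dissipated=4.447
Op 3: CLOSE 4-2: Q_total=11.43, C_total=8.00, V=1.43; Q4=7.14, Q2=4.29; dissipated=0.005
Op 4: GROUND 1: Q1=0; energy lost=4.358
Op 5: CLOSE 2-1: Q_total=4.29, C_total=7.00, V=0.61; Q2=1.84, Q1=2.45; dissipated=1.749
Final charges: Q1=2.45, Q2=1.84, Q3=16.67, Q4=7.14

Answer: 7.14 μC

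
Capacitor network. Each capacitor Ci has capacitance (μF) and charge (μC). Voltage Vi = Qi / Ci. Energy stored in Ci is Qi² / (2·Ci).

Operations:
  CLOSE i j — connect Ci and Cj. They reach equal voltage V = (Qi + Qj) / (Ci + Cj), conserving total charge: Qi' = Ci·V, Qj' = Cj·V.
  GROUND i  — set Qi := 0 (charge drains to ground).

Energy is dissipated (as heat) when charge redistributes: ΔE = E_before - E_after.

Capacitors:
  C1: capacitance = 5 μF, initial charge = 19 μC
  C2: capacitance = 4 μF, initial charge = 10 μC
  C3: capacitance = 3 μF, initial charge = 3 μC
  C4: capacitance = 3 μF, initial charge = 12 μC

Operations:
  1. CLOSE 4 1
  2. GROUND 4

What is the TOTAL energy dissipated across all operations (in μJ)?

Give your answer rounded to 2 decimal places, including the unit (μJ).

Answer: 22.56 μJ

Derivation:
Initial: C1(5μF, Q=19μC, V=3.80V), C2(4μF, Q=10μC, V=2.50V), C3(3μF, Q=3μC, V=1.00V), C4(3μF, Q=12μC, V=4.00V)
Op 1: CLOSE 4-1: Q_total=31.00, C_total=8.00, V=3.88; Q4=11.62, Q1=19.38; dissipated=0.037
Op 2: GROUND 4: Q4=0; energy lost=22.523
Total dissipated: 22.561 μJ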